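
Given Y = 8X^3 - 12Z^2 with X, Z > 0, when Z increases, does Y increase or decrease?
Y decreases

Taking the partial derivative:
∂Y/∂Z = -24Z

∂Y/∂Z = -24Z < 0 (assuming positive values)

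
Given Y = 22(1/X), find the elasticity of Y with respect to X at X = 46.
Elasticity = -1

Elasticity = (dY/dX) · (X/Y)

dY/dX = -22/X²
At X = 46: dY/dX = -11/1058, Y = 11/23

Elasticity = (-11/1058) · (46 / (11/23)) = -1

Interpretation: for a small percentage change in X, the percentage change in Y is approximately -1.00 times as large.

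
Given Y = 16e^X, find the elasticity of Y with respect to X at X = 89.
Elasticity = 89

Elasticity = (dY/dX) · (X/Y)

dY/dX = 16·e^X
At X = 89: dY/dX = 16·e^89, Y = 16·e^89

Elasticity = (16·e^89) · (89 / (16·e^89)) = 89

Interpretation: for a small percentage change in X, the percentage change in Y is approximately 89.00 times as large.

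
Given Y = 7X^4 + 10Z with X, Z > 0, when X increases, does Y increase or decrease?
Y increases

Taking the partial derivative:
∂Y/∂X = 28X^3

∂Y/∂X = 28X^3 > 0 (assuming positive values)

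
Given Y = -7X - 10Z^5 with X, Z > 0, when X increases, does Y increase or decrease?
Y decreases

Taking the partial derivative:
∂Y/∂X = -7

∂Y/∂X = -7 < 0 (assuming positive values)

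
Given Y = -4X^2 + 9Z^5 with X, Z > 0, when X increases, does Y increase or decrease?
Y decreases

Taking the partial derivative:
∂Y/∂X = -8X

∂Y/∂X = -8X < 0 (assuming positive values)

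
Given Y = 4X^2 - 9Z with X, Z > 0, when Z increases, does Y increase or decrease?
Y decreases

Taking the partial derivative:
∂Y/∂Z = -9

∂Y/∂Z = -9 < 0 (assuming positive values)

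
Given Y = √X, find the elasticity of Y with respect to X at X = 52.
Elasticity = 1/2

Elasticity = (dY/dX) · (X/Y)

dY/dX = 1/(2·√X)
At X = 52: dY/dX = √13/52, Y = 2·√13

Elasticity = (√13/52) · (52 / (2·√13)) = 1/2

Interpretation: for a small percentage change in X, the percentage change in Y is approximately 0.50 times as large.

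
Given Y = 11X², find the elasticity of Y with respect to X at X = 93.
Elasticity = 2

Elasticity = (dY/dX) · (X/Y)

dY/dX = 22·X
At X = 93: dY/dX = 2046, Y = 95139

Elasticity = 2046 · (93 / 95139) = 2

Interpretation: for a small percentage change in X, the percentage change in Y is approximately 2.00 times as large.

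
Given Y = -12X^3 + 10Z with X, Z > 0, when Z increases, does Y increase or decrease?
Y increases

Taking the partial derivative:
∂Y/∂Z = 10

∂Y/∂Z = 10 > 0 (assuming positive values)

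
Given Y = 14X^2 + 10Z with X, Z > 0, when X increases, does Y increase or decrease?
Y increases

Taking the partial derivative:
∂Y/∂X = 28X

∂Y/∂X = 28X > 0 (assuming positive values)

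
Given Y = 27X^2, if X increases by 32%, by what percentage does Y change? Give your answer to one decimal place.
74.2%

For Y = 27X^2:
If X → X(1 + 0.32)
Then Y → Y · (1 + 0.32)^2
     = Y · 1.7424

Percentage change = ((1 + 0.32)^2 − 1) × 100% ≈ 74.2%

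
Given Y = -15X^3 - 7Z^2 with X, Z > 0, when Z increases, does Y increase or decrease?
Y decreases

Taking the partial derivative:
∂Y/∂Z = -14Z

∂Y/∂Z = -14Z < 0 (assuming positive values)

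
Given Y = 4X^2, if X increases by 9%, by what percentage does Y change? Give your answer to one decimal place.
18.8%

For Y = 4X^2:
If X → X(1 + 0.09)
Then Y → Y · (1 + 0.09)^2
     = Y · 1.1881

Percentage change = ((1 + 0.09)^2 − 1) × 100% ≈ 18.8%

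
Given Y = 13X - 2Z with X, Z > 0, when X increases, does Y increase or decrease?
Y increases

Taking the partial derivative:
∂Y/∂X = 13

∂Y/∂X = 13 > 0 (assuming positive values)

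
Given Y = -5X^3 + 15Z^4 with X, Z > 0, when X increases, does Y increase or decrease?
Y decreases

Taking the partial derivative:
∂Y/∂X = -15X^2

∂Y/∂X = -15X^2 < 0 (assuming positive values)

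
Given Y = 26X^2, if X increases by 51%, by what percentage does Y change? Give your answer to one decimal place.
128.0%

For Y = 26X^2:
If X → X(1 + 0.51)
Then Y → Y · (1 + 0.51)^2
     = Y · 2.2801

Percentage change = ((1 + 0.51)^2 − 1) × 100% ≈ 128.0%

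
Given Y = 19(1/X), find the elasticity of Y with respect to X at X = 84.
Elasticity = -1

Elasticity = (dY/dX) · (X/Y)

dY/dX = -19/X²
At X = 84: dY/dX = -19/7056, Y = 19/84

Elasticity = (-19/7056) · (84 / (19/84)) = -1

Interpretation: for a small percentage change in X, the percentage change in Y is approximately -1.00 times as large.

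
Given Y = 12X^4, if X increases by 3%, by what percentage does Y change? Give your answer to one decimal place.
12.6%

For Y = 12X^4:
If X → X(1 + 0.03)
Then Y → Y · (1 + 0.03)^4
     ≈ Y · 1.1255

Percentage change = ((1 + 0.03)^4 − 1) × 100% ≈ 12.6%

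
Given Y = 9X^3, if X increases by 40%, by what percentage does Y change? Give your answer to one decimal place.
174.4%

For Y = 9X^3:
If X → X(1 + 0.4)
Then Y → Y · (1 + 0.4)^3
     = Y · 2.7440

Percentage change = ((1 + 0.4)^3 − 1) × 100% = 174.4%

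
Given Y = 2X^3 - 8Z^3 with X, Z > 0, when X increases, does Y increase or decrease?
Y increases

Taking the partial derivative:
∂Y/∂X = 6X^2

∂Y/∂X = 6X^2 > 0 (assuming positive values)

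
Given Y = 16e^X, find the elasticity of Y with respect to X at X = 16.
Elasticity = 16

Elasticity = (dY/dX) · (X/Y)

dY/dX = 16·e^X
At X = 16: dY/dX = 16·e^16, Y = 16·e^16

Elasticity = (16·e^16) · (16 / (16·e^16)) = 16

Interpretation: for a small percentage change in X, the percentage change in Y is approximately 16.00 times as large.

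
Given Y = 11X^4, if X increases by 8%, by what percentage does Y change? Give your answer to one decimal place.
36.0%

For Y = 11X^4:
If X → X(1 + 0.08)
Then Y → Y · (1 + 0.08)^4
     ≈ Y · 1.3605

Percentage change = ((1 + 0.08)^4 − 1) × 100% ≈ 36.0%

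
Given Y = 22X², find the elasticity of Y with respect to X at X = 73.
Elasticity = 2

Elasticity = (dY/dX) · (X/Y)

dY/dX = 44·X
At X = 73: dY/dX = 3212, Y = 117238

Elasticity = 3212 · (73 / 117238) = 2

Interpretation: for a small percentage change in X, the percentage change in Y is approximately 2.00 times as large.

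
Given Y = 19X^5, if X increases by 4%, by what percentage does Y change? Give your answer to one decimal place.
21.7%

For Y = 19X^5:
If X → X(1 + 0.04)
Then Y → Y · (1 + 0.04)^5
     ≈ Y · 1.2167

Percentage change = ((1 + 0.04)^5 − 1) × 100% ≈ 21.7%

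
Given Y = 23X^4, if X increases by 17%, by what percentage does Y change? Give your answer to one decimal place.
87.4%

For Y = 23X^4:
If X → X(1 + 0.17)
Then Y → Y · (1 + 0.17)^4
     ≈ Y · 1.8739

Percentage change = ((1 + 0.17)^4 − 1) × 100% ≈ 87.4%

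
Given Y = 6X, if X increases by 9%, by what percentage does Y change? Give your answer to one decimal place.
9.0%

For Y = 6X:
If X → X(1 + 0.09)
Then Y → Y · (1 + 0.09)^1
     = Y · 1.0900

Percentage change = ((1 + 0.09)^1 − 1) × 100% = 9.0%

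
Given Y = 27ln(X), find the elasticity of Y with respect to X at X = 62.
Elasticity = 1/ln(62) ≈ 0.2423

Elasticity = (dY/dX) · (X/Y)

dY/dX = 27/X
At X = 62: dY/dX = 27/62, Y = 27·ln(62)

Elasticity = (27/62) · (62 / (27·ln(62))) = 1/ln(62) ≈ 0.2423

Interpretation: for a small percentage change in X, the percentage change in Y is approximately 0.24 times as large.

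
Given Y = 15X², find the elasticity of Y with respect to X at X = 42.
Elasticity = 2

Elasticity = (dY/dX) · (X/Y)

dY/dX = 30·X
At X = 42: dY/dX = 1260, Y = 26460

Elasticity = 1260 · (42 / 26460) = 2

Interpretation: for a small percentage change in X, the percentage change in Y is approximately 2.00 times as large.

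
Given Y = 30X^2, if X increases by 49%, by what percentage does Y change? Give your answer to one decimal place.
122.0%

For Y = 30X^2:
If X → X(1 + 0.49)
Then Y → Y · (1 + 0.49)^2
     = Y · 2.2201

Percentage change = ((1 + 0.49)^2 − 1) × 100% ≈ 122.0%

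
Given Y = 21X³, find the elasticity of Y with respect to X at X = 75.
Elasticity = 3

Elasticity = (dY/dX) · (X/Y)

dY/dX = 63·X²
At X = 75: dY/dX = 354375, Y = 8859375

Elasticity = 354375 · (75 / 8859375) = 3

Interpretation: for a small percentage change in X, the percentage change in Y is approximately 3.00 times as large.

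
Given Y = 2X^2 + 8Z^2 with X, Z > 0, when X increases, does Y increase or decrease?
Y increases

Taking the partial derivative:
∂Y/∂X = 4X

∂Y/∂X = 4X > 0 (assuming positive values)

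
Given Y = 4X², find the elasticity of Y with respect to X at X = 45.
Elasticity = 2

Elasticity = (dY/dX) · (X/Y)

dY/dX = 8·X
At X = 45: dY/dX = 360, Y = 8100

Elasticity = 360 · (45 / 8100) = 2

Interpretation: for a small percentage change in X, the percentage change in Y is approximately 2.00 times as large.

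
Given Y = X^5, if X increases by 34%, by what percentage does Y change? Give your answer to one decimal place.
332.0%

For Y = X^5:
If X → X(1 + 0.34)
Then Y → Y · (1 + 0.34)^5
     ≈ Y · 4.3204

Percentage change = ((1 + 0.34)^5 − 1) × 100% ≈ 332.0%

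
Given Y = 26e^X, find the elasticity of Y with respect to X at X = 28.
Elasticity = 28

Elasticity = (dY/dX) · (X/Y)

dY/dX = 26·e^X
At X = 28: dY/dX = 26·e^28, Y = 26·e^28

Elasticity = (26·e^28) · (28 / (26·e^28)) = 28

Interpretation: for a small percentage change in X, the percentage change in Y is approximately 28.00 times as large.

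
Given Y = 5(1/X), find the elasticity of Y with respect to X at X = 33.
Elasticity = -1

Elasticity = (dY/dX) · (X/Y)

dY/dX = -5/X²
At X = 33: dY/dX = -5/1089, Y = 5/33

Elasticity = (-5/1089) · (33 / (5/33)) = -1

Interpretation: for a small percentage change in X, the percentage change in Y is approximately -1.00 times as large.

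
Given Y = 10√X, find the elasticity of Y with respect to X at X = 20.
Elasticity = 1/2

Elasticity = (dY/dX) · (X/Y)

dY/dX = 5/√X
At X = 20: dY/dX = √5/2, Y = 20·√5

Elasticity = (√5/2) · (20 / (20·√5)) = 1/2

Interpretation: for a small percentage change in X, the percentage change in Y is approximately 0.50 times as large.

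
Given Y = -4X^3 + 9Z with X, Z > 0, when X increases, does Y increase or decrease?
Y decreases

Taking the partial derivative:
∂Y/∂X = -12X^2

∂Y/∂X = -12X^2 < 0 (assuming positive values)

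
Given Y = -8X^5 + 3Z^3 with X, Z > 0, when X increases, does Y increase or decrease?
Y decreases

Taking the partial derivative:
∂Y/∂X = -40X^4

∂Y/∂X = -40X^4 < 0 (assuming positive values)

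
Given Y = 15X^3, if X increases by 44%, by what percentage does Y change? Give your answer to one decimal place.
198.6%

For Y = 15X^3:
If X → X(1 + 0.44)
Then Y → Y · (1 + 0.44)^3
     ≈ Y · 2.9860

Percentage change = ((1 + 0.44)^3 − 1) × 100% ≈ 198.6%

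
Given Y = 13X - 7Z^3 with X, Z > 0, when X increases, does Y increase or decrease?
Y increases

Taking the partial derivative:
∂Y/∂X = 13

∂Y/∂X = 13 > 0 (assuming positive values)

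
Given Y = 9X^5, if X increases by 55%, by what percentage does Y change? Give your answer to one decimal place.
794.7%

For Y = 9X^5:
If X → X(1 + 0.55)
Then Y → Y · (1 + 0.55)^5
     ≈ Y · 8.9466

Percentage change = ((1 + 0.55)^5 − 1) × 100% ≈ 794.7%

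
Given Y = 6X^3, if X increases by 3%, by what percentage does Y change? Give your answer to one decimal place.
9.3%

For Y = 6X^3:
If X → X(1 + 0.03)
Then Y → Y · (1 + 0.03)^3
     ≈ Y · 1.0927

Percentage change = ((1 + 0.03)^3 − 1) × 100% ≈ 9.3%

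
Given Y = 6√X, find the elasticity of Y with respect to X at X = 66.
Elasticity = 1/2

Elasticity = (dY/dX) · (X/Y)

dY/dX = 3/√X
At X = 66: dY/dX = √66/22, Y = 6·√66

Elasticity = (√66/22) · (66 / (6·√66)) = 1/2

Interpretation: for a small percentage change in X, the percentage change in Y is approximately 0.50 times as large.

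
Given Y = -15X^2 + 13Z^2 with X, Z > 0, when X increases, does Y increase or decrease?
Y decreases

Taking the partial derivative:
∂Y/∂X = -30X

∂Y/∂X = -30X < 0 (assuming positive values)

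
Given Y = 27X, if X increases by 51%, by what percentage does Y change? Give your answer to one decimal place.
51.0%

For Y = 27X:
If X → X(1 + 0.51)
Then Y → Y · (1 + 0.51)^1
     = Y · 1.5100

Percentage change = ((1 + 0.51)^1 − 1) × 100% = 51.0%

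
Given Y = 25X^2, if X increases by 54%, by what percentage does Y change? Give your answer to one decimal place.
137.2%

For Y = 25X^2:
If X → X(1 + 0.54)
Then Y → Y · (1 + 0.54)^2
     = Y · 2.3716

Percentage change = ((1 + 0.54)^2 − 1) × 100% ≈ 137.2%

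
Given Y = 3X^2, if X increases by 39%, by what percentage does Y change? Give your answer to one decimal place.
93.2%

For Y = 3X^2:
If X → X(1 + 0.39)
Then Y → Y · (1 + 0.39)^2
     = Y · 1.9321

Percentage change = ((1 + 0.39)^2 − 1) × 100% ≈ 93.2%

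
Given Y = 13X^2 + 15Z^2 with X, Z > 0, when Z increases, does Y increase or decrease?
Y increases

Taking the partial derivative:
∂Y/∂Z = 30Z

∂Y/∂Z = 30Z > 0 (assuming positive values)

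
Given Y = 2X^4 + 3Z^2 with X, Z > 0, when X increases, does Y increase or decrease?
Y increases

Taking the partial derivative:
∂Y/∂X = 8X^3

∂Y/∂X = 8X^3 > 0 (assuming positive values)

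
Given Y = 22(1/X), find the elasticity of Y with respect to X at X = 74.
Elasticity = -1

Elasticity = (dY/dX) · (X/Y)

dY/dX = -22/X²
At X = 74: dY/dX = -11/2738, Y = 11/37

Elasticity = (-11/2738) · (74 / (11/37)) = -1

Interpretation: for a small percentage change in X, the percentage change in Y is approximately -1.00 times as large.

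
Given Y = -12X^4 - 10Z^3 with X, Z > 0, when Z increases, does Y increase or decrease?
Y decreases

Taking the partial derivative:
∂Y/∂Z = -30Z^2

∂Y/∂Z = -30Z^2 < 0 (assuming positive values)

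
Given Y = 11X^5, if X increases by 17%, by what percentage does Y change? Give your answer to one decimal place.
119.2%

For Y = 11X^5:
If X → X(1 + 0.17)
Then Y → Y · (1 + 0.17)^5
     ≈ Y · 2.1924

Percentage change = ((1 + 0.17)^5 − 1) × 100% ≈ 119.2%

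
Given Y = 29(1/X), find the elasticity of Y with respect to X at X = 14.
Elasticity = -1

Elasticity = (dY/dX) · (X/Y)

dY/dX = -29/X²
At X = 14: dY/dX = -29/196, Y = 29/14

Elasticity = (-29/196) · (14 / (29/14)) = -1

Interpretation: for a small percentage change in X, the percentage change in Y is approximately -1.00 times as large.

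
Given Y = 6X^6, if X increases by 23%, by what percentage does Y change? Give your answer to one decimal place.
246.3%

For Y = 6X^6:
If X → X(1 + 0.23)
Then Y → Y · (1 + 0.23)^6
     ≈ Y · 3.4628

Percentage change = ((1 + 0.23)^6 − 1) × 100% ≈ 246.3%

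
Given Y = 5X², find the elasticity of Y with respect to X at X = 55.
Elasticity = 2

Elasticity = (dY/dX) · (X/Y)

dY/dX = 10·X
At X = 55: dY/dX = 550, Y = 15125

Elasticity = 550 · (55 / 15125) = 2

Interpretation: for a small percentage change in X, the percentage change in Y is approximately 2.00 times as large.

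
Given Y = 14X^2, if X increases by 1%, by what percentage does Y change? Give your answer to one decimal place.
2.0%

For Y = 14X^2:
If X → X(1 + 0.01)
Then Y → Y · (1 + 0.01)^2
     = Y · 1.0201

Percentage change = ((1 + 0.01)^2 − 1) × 100% ≈ 2.0%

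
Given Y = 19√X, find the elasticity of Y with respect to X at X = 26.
Elasticity = 1/2

Elasticity = (dY/dX) · (X/Y)

dY/dX = 19/(2·√X)
At X = 26: dY/dX = 19·√26/52, Y = 19·√26

Elasticity = (19·√26/52) · (26 / (19·√26)) = 1/2

Interpretation: for a small percentage change in X, the percentage change in Y is approximately 0.50 times as large.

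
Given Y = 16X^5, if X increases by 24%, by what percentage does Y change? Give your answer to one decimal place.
193.2%

For Y = 16X^5:
If X → X(1 + 0.24)
Then Y → Y · (1 + 0.24)^5
     ≈ Y · 2.9316

Percentage change = ((1 + 0.24)^5 − 1) × 100% ≈ 193.2%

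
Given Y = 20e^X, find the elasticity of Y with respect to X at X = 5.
Elasticity = 5

Elasticity = (dY/dX) · (X/Y)

dY/dX = 20·e^X
At X = 5: dY/dX = 20·e^5, Y = 20·e^5

Elasticity = (20·e^5) · (5 / (20·e^5)) = 5

Interpretation: for a small percentage change in X, the percentage change in Y is approximately 5.00 times as large.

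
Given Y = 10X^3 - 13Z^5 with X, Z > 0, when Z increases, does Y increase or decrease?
Y decreases

Taking the partial derivative:
∂Y/∂Z = -65Z^4

∂Y/∂Z = -65Z^4 < 0 (assuming positive values)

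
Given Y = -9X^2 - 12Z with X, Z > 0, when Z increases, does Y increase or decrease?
Y decreases

Taking the partial derivative:
∂Y/∂Z = -12

∂Y/∂Z = -12 < 0 (assuming positive values)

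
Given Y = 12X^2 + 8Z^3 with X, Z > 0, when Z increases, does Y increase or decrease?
Y increases

Taking the partial derivative:
∂Y/∂Z = 24Z^2

∂Y/∂Z = 24Z^2 > 0 (assuming positive values)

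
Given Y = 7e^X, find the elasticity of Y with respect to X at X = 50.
Elasticity = 50

Elasticity = (dY/dX) · (X/Y)

dY/dX = 7·e^X
At X = 50: dY/dX = 7·e^50, Y = 7·e^50

Elasticity = (7·e^50) · (50 / (7·e^50)) = 50

Interpretation: for a small percentage change in X, the percentage change in Y is approximately 50.00 times as large.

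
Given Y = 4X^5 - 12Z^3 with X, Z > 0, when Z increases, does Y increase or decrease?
Y decreases

Taking the partial derivative:
∂Y/∂Z = -36Z^2

∂Y/∂Z = -36Z^2 < 0 (assuming positive values)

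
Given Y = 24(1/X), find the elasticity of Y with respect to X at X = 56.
Elasticity = -1

Elasticity = (dY/dX) · (X/Y)

dY/dX = -24/X²
At X = 56: dY/dX = -3/392, Y = 3/7

Elasticity = (-3/392) · (56 / (3/7)) = -1

Interpretation: for a small percentage change in X, the percentage change in Y is approximately -1.00 times as large.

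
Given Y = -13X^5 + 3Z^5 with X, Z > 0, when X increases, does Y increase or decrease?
Y decreases

Taking the partial derivative:
∂Y/∂X = -65X^4

∂Y/∂X = -65X^4 < 0 (assuming positive values)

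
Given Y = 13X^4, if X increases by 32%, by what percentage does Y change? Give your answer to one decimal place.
203.6%

For Y = 13X^4:
If X → X(1 + 0.32)
Then Y → Y · (1 + 0.32)^4
     ≈ Y · 3.0360

Percentage change = ((1 + 0.32)^4 − 1) × 100% ≈ 203.6%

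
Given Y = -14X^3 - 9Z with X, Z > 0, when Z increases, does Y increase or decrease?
Y decreases

Taking the partial derivative:
∂Y/∂Z = -9

∂Y/∂Z = -9 < 0 (assuming positive values)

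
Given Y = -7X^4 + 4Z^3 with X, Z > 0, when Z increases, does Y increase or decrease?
Y increases

Taking the partial derivative:
∂Y/∂Z = 12Z^2

∂Y/∂Z = 12Z^2 > 0 (assuming positive values)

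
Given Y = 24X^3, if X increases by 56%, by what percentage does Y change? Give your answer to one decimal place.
279.6%

For Y = 24X^3:
If X → X(1 + 0.56)
Then Y → Y · (1 + 0.56)^3
     ≈ Y · 3.7964

Percentage change = ((1 + 0.56)^3 − 1) × 100% ≈ 279.6%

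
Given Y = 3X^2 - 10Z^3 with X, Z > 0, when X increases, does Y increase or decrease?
Y increases

Taking the partial derivative:
∂Y/∂X = 6X

∂Y/∂X = 6X > 0 (assuming positive values)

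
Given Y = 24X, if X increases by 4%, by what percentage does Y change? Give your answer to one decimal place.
4.0%

For Y = 24X:
If X → X(1 + 0.04)
Then Y → Y · (1 + 0.04)^1
     = Y · 1.0400

Percentage change = ((1 + 0.04)^1 − 1) × 100% = 4.0%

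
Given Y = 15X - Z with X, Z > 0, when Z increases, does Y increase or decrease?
Y decreases

Taking the partial derivative:
∂Y/∂Z = -1

∂Y/∂Z = -1 < 0 (assuming positive values)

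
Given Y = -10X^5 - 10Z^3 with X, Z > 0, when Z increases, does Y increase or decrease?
Y decreases

Taking the partial derivative:
∂Y/∂Z = -30Z^2

∂Y/∂Z = -30Z^2 < 0 (assuming positive values)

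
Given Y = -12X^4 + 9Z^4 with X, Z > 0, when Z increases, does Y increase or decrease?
Y increases

Taking the partial derivative:
∂Y/∂Z = 36Z^3

∂Y/∂Z = 36Z^3 > 0 (assuming positive values)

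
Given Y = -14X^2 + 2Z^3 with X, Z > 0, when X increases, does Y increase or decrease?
Y decreases

Taking the partial derivative:
∂Y/∂X = -28X

∂Y/∂X = -28X < 0 (assuming positive values)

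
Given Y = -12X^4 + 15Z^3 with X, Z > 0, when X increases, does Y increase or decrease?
Y decreases

Taking the partial derivative:
∂Y/∂X = -48X^3

∂Y/∂X = -48X^3 < 0 (assuming positive values)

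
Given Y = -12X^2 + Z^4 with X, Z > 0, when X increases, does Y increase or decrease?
Y decreases

Taking the partial derivative:
∂Y/∂X = -24X

∂Y/∂X = -24X < 0 (assuming positive values)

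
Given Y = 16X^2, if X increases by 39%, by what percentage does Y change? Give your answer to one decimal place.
93.2%

For Y = 16X^2:
If X → X(1 + 0.39)
Then Y → Y · (1 + 0.39)^2
     = Y · 1.9321

Percentage change = ((1 + 0.39)^2 − 1) × 100% ≈ 93.2%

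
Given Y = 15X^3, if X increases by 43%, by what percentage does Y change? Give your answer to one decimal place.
192.4%

For Y = 15X^3:
If X → X(1 + 0.43)
Then Y → Y · (1 + 0.43)^3
     ≈ Y · 2.9242

Percentage change = ((1 + 0.43)^3 − 1) × 100% ≈ 192.4%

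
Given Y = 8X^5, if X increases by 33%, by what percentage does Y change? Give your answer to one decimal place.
316.2%

For Y = 8X^5:
If X → X(1 + 0.33)
Then Y → Y · (1 + 0.33)^5
     ≈ Y · 4.1616

Percentage change = ((1 + 0.33)^5 − 1) × 100% ≈ 316.2%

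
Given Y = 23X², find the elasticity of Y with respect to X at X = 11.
Elasticity = 2

Elasticity = (dY/dX) · (X/Y)

dY/dX = 46·X
At X = 11: dY/dX = 506, Y = 2783

Elasticity = 506 · (11 / 2783) = 2

Interpretation: for a small percentage change in X, the percentage change in Y is approximately 2.00 times as large.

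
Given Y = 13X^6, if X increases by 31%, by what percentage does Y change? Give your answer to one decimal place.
405.4%

For Y = 13X^6:
If X → X(1 + 0.31)
Then Y → Y · (1 + 0.31)^6
     ≈ Y · 5.0539

Percentage change = ((1 + 0.31)^6 − 1) × 100% ≈ 405.4%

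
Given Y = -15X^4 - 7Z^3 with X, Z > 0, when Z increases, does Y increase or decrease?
Y decreases

Taking the partial derivative:
∂Y/∂Z = -21Z^2

∂Y/∂Z = -21Z^2 < 0 (assuming positive values)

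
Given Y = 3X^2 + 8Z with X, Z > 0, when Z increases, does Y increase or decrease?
Y increases

Taking the partial derivative:
∂Y/∂Z = 8

∂Y/∂Z = 8 > 0 (assuming positive values)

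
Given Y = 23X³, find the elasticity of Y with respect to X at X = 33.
Elasticity = 3

Elasticity = (dY/dX) · (X/Y)

dY/dX = 69·X²
At X = 33: dY/dX = 75141, Y = 826551

Elasticity = 75141 · (33 / 826551) = 3

Interpretation: for a small percentage change in X, the percentage change in Y is approximately 3.00 times as large.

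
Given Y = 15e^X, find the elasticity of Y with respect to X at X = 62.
Elasticity = 62

Elasticity = (dY/dX) · (X/Y)

dY/dX = 15·e^X
At X = 62: dY/dX = 15·e^62, Y = 15·e^62

Elasticity = (15·e^62) · (62 / (15·e^62)) = 62

Interpretation: for a small percentage change in X, the percentage change in Y is approximately 62.00 times as large.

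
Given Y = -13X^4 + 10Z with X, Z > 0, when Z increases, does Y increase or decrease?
Y increases

Taking the partial derivative:
∂Y/∂Z = 10

∂Y/∂Z = 10 > 0 (assuming positive values)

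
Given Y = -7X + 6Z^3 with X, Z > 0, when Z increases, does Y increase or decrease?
Y increases

Taking the partial derivative:
∂Y/∂Z = 18Z^2

∂Y/∂Z = 18Z^2 > 0 (assuming positive values)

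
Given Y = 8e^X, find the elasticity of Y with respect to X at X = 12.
Elasticity = 12

Elasticity = (dY/dX) · (X/Y)

dY/dX = 8·e^X
At X = 12: dY/dX = 8·e^12, Y = 8·e^12

Elasticity = (8·e^12) · (12 / (8·e^12)) = 12

Interpretation: for a small percentage change in X, the percentage change in Y is approximately 12.00 times as large.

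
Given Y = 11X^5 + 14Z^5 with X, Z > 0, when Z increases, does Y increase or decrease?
Y increases

Taking the partial derivative:
∂Y/∂Z = 70Z^4

∂Y/∂Z = 70Z^4 > 0 (assuming positive values)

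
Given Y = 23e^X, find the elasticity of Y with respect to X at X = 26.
Elasticity = 26

Elasticity = (dY/dX) · (X/Y)

dY/dX = 23·e^X
At X = 26: dY/dX = 23·e^26, Y = 23·e^26

Elasticity = (23·e^26) · (26 / (23·e^26)) = 26

Interpretation: for a small percentage change in X, the percentage change in Y is approximately 26.00 times as large.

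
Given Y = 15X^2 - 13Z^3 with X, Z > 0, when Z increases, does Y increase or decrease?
Y decreases

Taking the partial derivative:
∂Y/∂Z = -39Z^2

∂Y/∂Z = -39Z^2 < 0 (assuming positive values)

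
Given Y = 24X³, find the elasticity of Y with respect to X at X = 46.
Elasticity = 3

Elasticity = (dY/dX) · (X/Y)

dY/dX = 72·X²
At X = 46: dY/dX = 152352, Y = 2336064

Elasticity = 152352 · (46 / 2336064) = 3

Interpretation: for a small percentage change in X, the percentage change in Y is approximately 3.00 times as large.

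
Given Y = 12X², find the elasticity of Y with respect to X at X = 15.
Elasticity = 2

Elasticity = (dY/dX) · (X/Y)

dY/dX = 24·X
At X = 15: dY/dX = 360, Y = 2700

Elasticity = 360 · (15 / 2700) = 2

Interpretation: for a small percentage change in X, the percentage change in Y is approximately 2.00 times as large.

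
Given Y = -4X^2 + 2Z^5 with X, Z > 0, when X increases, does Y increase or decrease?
Y decreases

Taking the partial derivative:
∂Y/∂X = -8X

∂Y/∂X = -8X < 0 (assuming positive values)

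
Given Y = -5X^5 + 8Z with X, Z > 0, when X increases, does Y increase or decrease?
Y decreases

Taking the partial derivative:
∂Y/∂X = -25X^4

∂Y/∂X = -25X^4 < 0 (assuming positive values)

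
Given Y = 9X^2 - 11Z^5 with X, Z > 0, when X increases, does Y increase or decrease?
Y increases

Taking the partial derivative:
∂Y/∂X = 18X

∂Y/∂X = 18X > 0 (assuming positive values)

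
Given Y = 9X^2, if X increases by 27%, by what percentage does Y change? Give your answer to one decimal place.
61.3%

For Y = 9X^2:
If X → X(1 + 0.27)
Then Y → Y · (1 + 0.27)^2
     = Y · 1.6129

Percentage change = ((1 + 0.27)^2 − 1) × 100% ≈ 61.3%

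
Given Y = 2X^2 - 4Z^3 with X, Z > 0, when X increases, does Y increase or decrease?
Y increases

Taking the partial derivative:
∂Y/∂X = 4X

∂Y/∂X = 4X > 0 (assuming positive values)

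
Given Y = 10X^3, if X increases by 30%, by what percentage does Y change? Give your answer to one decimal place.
119.7%

For Y = 10X^3:
If X → X(1 + 0.3)
Then Y → Y · (1 + 0.3)^3
     = Y · 2.1970

Percentage change = ((1 + 0.3)^3 − 1) × 100% = 119.7%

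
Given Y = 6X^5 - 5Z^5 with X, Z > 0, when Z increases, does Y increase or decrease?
Y decreases

Taking the partial derivative:
∂Y/∂Z = -25Z^4

∂Y/∂Z = -25Z^4 < 0 (assuming positive values)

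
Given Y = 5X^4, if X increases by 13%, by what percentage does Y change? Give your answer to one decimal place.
63.0%

For Y = 5X^4:
If X → X(1 + 0.13)
Then Y → Y · (1 + 0.13)^4
     ≈ Y · 1.6305

Percentage change = ((1 + 0.13)^4 − 1) × 100% ≈ 63.0%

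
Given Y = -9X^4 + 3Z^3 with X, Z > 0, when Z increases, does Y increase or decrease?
Y increases

Taking the partial derivative:
∂Y/∂Z = 9Z^2

∂Y/∂Z = 9Z^2 > 0 (assuming positive values)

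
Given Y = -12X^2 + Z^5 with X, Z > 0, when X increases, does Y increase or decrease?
Y decreases

Taking the partial derivative:
∂Y/∂X = -24X

∂Y/∂X = -24X < 0 (assuming positive values)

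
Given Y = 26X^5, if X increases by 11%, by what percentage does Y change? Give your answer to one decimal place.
68.5%

For Y = 26X^5:
If X → X(1 + 0.11)
Then Y → Y · (1 + 0.11)^5
     ≈ Y · 1.6851

Percentage change = ((1 + 0.11)^5 − 1) × 100% ≈ 68.5%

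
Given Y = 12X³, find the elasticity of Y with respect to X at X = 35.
Elasticity = 3

Elasticity = (dY/dX) · (X/Y)

dY/dX = 36·X²
At X = 35: dY/dX = 44100, Y = 514500

Elasticity = 44100 · (35 / 514500) = 3

Interpretation: for a small percentage change in X, the percentage change in Y is approximately 3.00 times as large.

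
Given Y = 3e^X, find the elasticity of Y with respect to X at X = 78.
Elasticity = 78

Elasticity = (dY/dX) · (X/Y)

dY/dX = 3·e^X
At X = 78: dY/dX = 3·e^78, Y = 3·e^78

Elasticity = (3·e^78) · (78 / (3·e^78)) = 78

Interpretation: for a small percentage change in X, the percentage change in Y is approximately 78.00 times as large.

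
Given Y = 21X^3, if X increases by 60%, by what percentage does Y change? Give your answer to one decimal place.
309.6%

For Y = 21X^3:
If X → X(1 + 0.6)
Then Y → Y · (1 + 0.6)^3
     = Y · 4.0960

Percentage change = ((1 + 0.6)^3 − 1) × 100% = 309.6%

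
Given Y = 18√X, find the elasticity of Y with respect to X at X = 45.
Elasticity = 1/2

Elasticity = (dY/dX) · (X/Y)

dY/dX = 9/√X
At X = 45: dY/dX = 3·√5/5, Y = 54·√5

Elasticity = (3·√5/5) · (45 / (54·√5)) = 1/2

Interpretation: for a small percentage change in X, the percentage change in Y is approximately 0.50 times as large.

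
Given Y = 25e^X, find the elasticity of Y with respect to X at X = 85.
Elasticity = 85

Elasticity = (dY/dX) · (X/Y)

dY/dX = 25·e^X
At X = 85: dY/dX = 25·e^85, Y = 25·e^85

Elasticity = (25·e^85) · (85 / (25·e^85)) = 85

Interpretation: for a small percentage change in X, the percentage change in Y is approximately 85.00 times as large.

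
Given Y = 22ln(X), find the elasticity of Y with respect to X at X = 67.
Elasticity = 1/ln(67) ≈ 0.2378

Elasticity = (dY/dX) · (X/Y)

dY/dX = 22/X
At X = 67: dY/dX = 22/67, Y = 22·ln(67)

Elasticity = (22/67) · (67 / (22·ln(67))) = 1/ln(67) ≈ 0.2378

Interpretation: for a small percentage change in X, the percentage change in Y is approximately 0.24 times as large.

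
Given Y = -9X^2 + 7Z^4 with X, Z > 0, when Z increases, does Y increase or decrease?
Y increases

Taking the partial derivative:
∂Y/∂Z = 28Z^3

∂Y/∂Z = 28Z^3 > 0 (assuming positive values)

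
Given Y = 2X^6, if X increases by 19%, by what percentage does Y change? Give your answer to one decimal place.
184.0%

For Y = 2X^6:
If X → X(1 + 0.19)
Then Y → Y · (1 + 0.19)^6
     ≈ Y · 2.8398

Percentage change = ((1 + 0.19)^6 − 1) × 100% ≈ 184.0%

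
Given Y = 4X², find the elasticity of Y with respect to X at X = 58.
Elasticity = 2

Elasticity = (dY/dX) · (X/Y)

dY/dX = 8·X
At X = 58: dY/dX = 464, Y = 13456

Elasticity = 464 · (58 / 13456) = 2

Interpretation: for a small percentage change in X, the percentage change in Y is approximately 2.00 times as large.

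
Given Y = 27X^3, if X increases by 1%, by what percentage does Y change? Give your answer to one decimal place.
3.0%

For Y = 27X^3:
If X → X(1 + 0.01)
Then Y → Y · (1 + 0.01)^3
     ≈ Y · 1.0303

Percentage change = ((1 + 0.01)^3 − 1) × 100% ≈ 3.0%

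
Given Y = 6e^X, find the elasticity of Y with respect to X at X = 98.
Elasticity = 98

Elasticity = (dY/dX) · (X/Y)

dY/dX = 6·e^X
At X = 98: dY/dX = 6·e^98, Y = 6·e^98

Elasticity = (6·e^98) · (98 / (6·e^98)) = 98

Interpretation: for a small percentage change in X, the percentage change in Y is approximately 98.00 times as large.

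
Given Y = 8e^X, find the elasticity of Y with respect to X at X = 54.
Elasticity = 54

Elasticity = (dY/dX) · (X/Y)

dY/dX = 8·e^X
At X = 54: dY/dX = 8·e^54, Y = 8·e^54

Elasticity = (8·e^54) · (54 / (8·e^54)) = 54

Interpretation: for a small percentage change in X, the percentage change in Y is approximately 54.00 times as large.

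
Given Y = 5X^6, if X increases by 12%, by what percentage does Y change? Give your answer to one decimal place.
97.4%

For Y = 5X^6:
If X → X(1 + 0.12)
Then Y → Y · (1 + 0.12)^6
     ≈ Y · 1.9738

Percentage change = ((1 + 0.12)^6 − 1) × 100% ≈ 97.4%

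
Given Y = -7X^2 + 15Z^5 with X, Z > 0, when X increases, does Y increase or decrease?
Y decreases

Taking the partial derivative:
∂Y/∂X = -14X

∂Y/∂X = -14X < 0 (assuming positive values)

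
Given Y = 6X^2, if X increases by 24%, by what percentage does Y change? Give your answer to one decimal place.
53.8%

For Y = 6X^2:
If X → X(1 + 0.24)
Then Y → Y · (1 + 0.24)^2
     = Y · 1.5376

Percentage change = ((1 + 0.24)^2 − 1) × 100% ≈ 53.8%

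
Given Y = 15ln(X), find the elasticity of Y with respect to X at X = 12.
Elasticity = 1/ln(12) ≈ 0.4024

Elasticity = (dY/dX) · (X/Y)

dY/dX = 15/X
At X = 12: dY/dX = 5/4, Y = 15·ln(12)

Elasticity = (5/4) · (12 / (15·ln(12))) = 1/ln(12) ≈ 0.4024

Interpretation: for a small percentage change in X, the percentage change in Y is approximately 0.40 times as large.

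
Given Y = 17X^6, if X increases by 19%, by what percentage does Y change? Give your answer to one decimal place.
184.0%

For Y = 17X^6:
If X → X(1 + 0.19)
Then Y → Y · (1 + 0.19)^6
     ≈ Y · 2.8398

Percentage change = ((1 + 0.19)^6 − 1) × 100% ≈ 184.0%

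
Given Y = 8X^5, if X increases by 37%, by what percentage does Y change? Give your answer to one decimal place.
382.6%

For Y = 8X^5:
If X → X(1 + 0.37)
Then Y → Y · (1 + 0.37)^5
     ≈ Y · 4.8262

Percentage change = ((1 + 0.37)^5 − 1) × 100% ≈ 382.6%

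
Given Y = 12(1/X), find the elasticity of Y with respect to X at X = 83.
Elasticity = -1

Elasticity = (dY/dX) · (X/Y)

dY/dX = -12/X²
At X = 83: dY/dX = -12/6889, Y = 12/83

Elasticity = (-12/6889) · (83 / (12/83)) = -1

Interpretation: for a small percentage change in X, the percentage change in Y is approximately -1.00 times as large.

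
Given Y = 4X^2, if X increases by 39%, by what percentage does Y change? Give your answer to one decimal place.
93.2%

For Y = 4X^2:
If X → X(1 + 0.39)
Then Y → Y · (1 + 0.39)^2
     = Y · 1.9321

Percentage change = ((1 + 0.39)^2 − 1) × 100% ≈ 93.2%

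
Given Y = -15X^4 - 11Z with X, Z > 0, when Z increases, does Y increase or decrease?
Y decreases

Taking the partial derivative:
∂Y/∂Z = -11

∂Y/∂Z = -11 < 0 (assuming positive values)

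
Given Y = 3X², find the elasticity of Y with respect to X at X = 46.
Elasticity = 2

Elasticity = (dY/dX) · (X/Y)

dY/dX = 6·X
At X = 46: dY/dX = 276, Y = 6348

Elasticity = 276 · (46 / 6348) = 2

Interpretation: for a small percentage change in X, the percentage change in Y is approximately 2.00 times as large.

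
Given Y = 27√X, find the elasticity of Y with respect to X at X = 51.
Elasticity = 1/2

Elasticity = (dY/dX) · (X/Y)

dY/dX = 27/(2·√X)
At X = 51: dY/dX = 9·√51/34, Y = 27·√51

Elasticity = (9·√51/34) · (51 / (27·√51)) = 1/2

Interpretation: for a small percentage change in X, the percentage change in Y is approximately 0.50 times as large.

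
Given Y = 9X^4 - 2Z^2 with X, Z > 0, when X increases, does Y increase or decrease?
Y increases

Taking the partial derivative:
∂Y/∂X = 36X^3

∂Y/∂X = 36X^3 > 0 (assuming positive values)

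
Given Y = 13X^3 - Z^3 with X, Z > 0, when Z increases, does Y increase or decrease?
Y decreases

Taking the partial derivative:
∂Y/∂Z = -3Z^2

∂Y/∂Z = -3Z^2 < 0 (assuming positive values)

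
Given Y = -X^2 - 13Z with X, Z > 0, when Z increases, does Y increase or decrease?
Y decreases

Taking the partial derivative:
∂Y/∂Z = -13

∂Y/∂Z = -13 < 0 (assuming positive values)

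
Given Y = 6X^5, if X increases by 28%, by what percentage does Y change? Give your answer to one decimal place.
243.6%

For Y = 6X^5:
If X → X(1 + 0.28)
Then Y → Y · (1 + 0.28)^5
     ≈ Y · 3.4360

Percentage change = ((1 + 0.28)^5 − 1) × 100% ≈ 243.6%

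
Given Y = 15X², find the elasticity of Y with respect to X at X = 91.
Elasticity = 2

Elasticity = (dY/dX) · (X/Y)

dY/dX = 30·X
At X = 91: dY/dX = 2730, Y = 124215

Elasticity = 2730 · (91 / 124215) = 2

Interpretation: for a small percentage change in X, the percentage change in Y is approximately 2.00 times as large.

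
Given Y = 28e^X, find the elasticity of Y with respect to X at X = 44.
Elasticity = 44

Elasticity = (dY/dX) · (X/Y)

dY/dX = 28·e^X
At X = 44: dY/dX = 28·e^44, Y = 28·e^44

Elasticity = (28·e^44) · (44 / (28·e^44)) = 44

Interpretation: for a small percentage change in X, the percentage change in Y is approximately 44.00 times as large.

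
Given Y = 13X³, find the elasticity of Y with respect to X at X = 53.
Elasticity = 3

Elasticity = (dY/dX) · (X/Y)

dY/dX = 39·X²
At X = 53: dY/dX = 109551, Y = 1935401

Elasticity = 109551 · (53 / 1935401) = 3

Interpretation: for a small percentage change in X, the percentage change in Y is approximately 3.00 times as large.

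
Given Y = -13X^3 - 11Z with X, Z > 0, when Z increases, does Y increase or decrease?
Y decreases

Taking the partial derivative:
∂Y/∂Z = -11

∂Y/∂Z = -11 < 0 (assuming positive values)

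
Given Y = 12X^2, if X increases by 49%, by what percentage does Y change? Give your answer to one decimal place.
122.0%

For Y = 12X^2:
If X → X(1 + 0.49)
Then Y → Y · (1 + 0.49)^2
     = Y · 2.2201

Percentage change = ((1 + 0.49)^2 − 1) × 100% ≈ 122.0%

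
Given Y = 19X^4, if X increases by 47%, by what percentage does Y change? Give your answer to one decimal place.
366.9%

For Y = 19X^4:
If X → X(1 + 0.47)
Then Y → Y · (1 + 0.47)^4
     ≈ Y · 4.6695

Percentage change = ((1 + 0.47)^4 − 1) × 100% ≈ 366.9%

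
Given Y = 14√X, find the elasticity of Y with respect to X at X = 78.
Elasticity = 1/2

Elasticity = (dY/dX) · (X/Y)

dY/dX = 7/√X
At X = 78: dY/dX = 7·√78/78, Y = 14·√78

Elasticity = (7·√78/78) · (78 / (14·√78)) = 1/2

Interpretation: for a small percentage change in X, the percentage change in Y is approximately 0.50 times as large.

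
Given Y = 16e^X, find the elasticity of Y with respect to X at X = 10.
Elasticity = 10

Elasticity = (dY/dX) · (X/Y)

dY/dX = 16·e^X
At X = 10: dY/dX = 16·e^10, Y = 16·e^10

Elasticity = (16·e^10) · (10 / (16·e^10)) = 10

Interpretation: for a small percentage change in X, the percentage change in Y is approximately 10.00 times as large.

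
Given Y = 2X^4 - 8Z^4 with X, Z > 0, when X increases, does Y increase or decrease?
Y increases

Taking the partial derivative:
∂Y/∂X = 8X^3

∂Y/∂X = 8X^3 > 0 (assuming positive values)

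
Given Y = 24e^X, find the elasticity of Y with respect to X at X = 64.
Elasticity = 64

Elasticity = (dY/dX) · (X/Y)

dY/dX = 24·e^X
At X = 64: dY/dX = 24·e^64, Y = 24·e^64

Elasticity = (24·e^64) · (64 / (24·e^64)) = 64

Interpretation: for a small percentage change in X, the percentage change in Y is approximately 64.00 times as large.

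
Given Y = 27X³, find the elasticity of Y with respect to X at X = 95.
Elasticity = 3

Elasticity = (dY/dX) · (X/Y)

dY/dX = 81·X²
At X = 95: dY/dX = 731025, Y = 23149125

Elasticity = 731025 · (95 / 23149125) = 3

Interpretation: for a small percentage change in X, the percentage change in Y is approximately 3.00 times as large.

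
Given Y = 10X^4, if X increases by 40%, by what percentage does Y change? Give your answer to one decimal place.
284.2%

For Y = 10X^4:
If X → X(1 + 0.4)
Then Y → Y · (1 + 0.4)^4
     = Y · 3.8416

Percentage change = ((1 + 0.4)^4 − 1) × 100% ≈ 284.2%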